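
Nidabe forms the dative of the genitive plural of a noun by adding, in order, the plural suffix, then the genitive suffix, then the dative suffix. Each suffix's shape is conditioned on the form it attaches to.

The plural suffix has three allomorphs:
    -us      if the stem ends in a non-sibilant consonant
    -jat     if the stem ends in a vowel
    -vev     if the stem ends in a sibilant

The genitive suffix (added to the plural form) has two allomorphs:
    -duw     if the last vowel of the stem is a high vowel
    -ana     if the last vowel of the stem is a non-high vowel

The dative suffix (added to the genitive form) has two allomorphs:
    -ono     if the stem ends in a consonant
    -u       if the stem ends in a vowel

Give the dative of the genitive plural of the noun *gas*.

gasvevanau

The final sound of *gas* is /s/, which is a sibilant, so the plural suffix is -vev, giving *gasvev*.
The last vowel of the plural form *gasvev* is /e/, which is a non-high vowel, so the genitive suffix is -ana, giving *gasvevana*.
The final sound of the genitive form *gasvevana* is /a/, which is a vowel, so the dative suffix is -u, giving *gasvevanau*.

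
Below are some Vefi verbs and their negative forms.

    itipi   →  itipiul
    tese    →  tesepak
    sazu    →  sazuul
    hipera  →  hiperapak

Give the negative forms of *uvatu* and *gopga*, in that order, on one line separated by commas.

uvatuul, gopgapak

The suffix is conditioned by the last vowel: -ul when the last vowel of the stem is a high vowel (*itipi*, *sazu*); -pak when the last vowel of the stem is a non-high vowel (*tese*, *hipera*).
*uvatu*: last vowel = /u/, a high vowel → -ul → *uvatuul*.
Since the last vowel of *gopga* is /a/ (a non-high vowel), it takes -pak, giving *gopgapak*.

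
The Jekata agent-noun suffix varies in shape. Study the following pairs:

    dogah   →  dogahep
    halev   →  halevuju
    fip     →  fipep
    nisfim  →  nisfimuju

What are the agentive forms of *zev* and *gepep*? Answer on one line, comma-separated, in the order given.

The pattern is voicing of the final consonant: -ep when the stem ends in a voiceless consonant (*dogah*, *fip*); -uju when the stem ends in a voiced consonant (*halev*, *nisfim*).
Since the final consonant of *zev* is /v/ (voiced), it takes -uju, giving *zevuju*.
Since the final consonant of *gepep* is /p/ (voiceless), it takes -ep, giving *gepepep*.

zevuju, gepepep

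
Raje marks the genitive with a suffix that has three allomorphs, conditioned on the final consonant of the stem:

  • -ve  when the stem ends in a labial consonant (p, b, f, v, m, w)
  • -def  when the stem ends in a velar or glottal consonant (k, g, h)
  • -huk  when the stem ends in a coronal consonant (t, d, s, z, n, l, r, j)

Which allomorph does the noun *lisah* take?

Since the final consonant of *lisah* is /h/ (velar/glottal), it takes -def.

-def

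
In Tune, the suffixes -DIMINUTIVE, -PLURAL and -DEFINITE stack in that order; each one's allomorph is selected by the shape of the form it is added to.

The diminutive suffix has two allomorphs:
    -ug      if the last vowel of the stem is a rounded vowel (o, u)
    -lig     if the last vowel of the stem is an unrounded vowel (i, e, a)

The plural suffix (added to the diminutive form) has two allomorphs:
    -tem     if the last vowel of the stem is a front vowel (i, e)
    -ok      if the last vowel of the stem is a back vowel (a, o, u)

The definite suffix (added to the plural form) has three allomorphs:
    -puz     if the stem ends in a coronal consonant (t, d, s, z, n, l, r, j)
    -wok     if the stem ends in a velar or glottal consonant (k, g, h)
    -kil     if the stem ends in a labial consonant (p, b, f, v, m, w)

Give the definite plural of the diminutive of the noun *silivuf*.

*silivuf* — last vowel /u/ (a rounded vowel) → -ug → *silivufug*.
The diminutive form *silivufug*: last vowel = /u/, a back vowel → -ok → *silivufugok*.
The final consonant of the plural form *silivufugok* is /k/, which is velar/glottal, so the definite suffix is -wok, giving *silivufugokwok*.

silivufugokwok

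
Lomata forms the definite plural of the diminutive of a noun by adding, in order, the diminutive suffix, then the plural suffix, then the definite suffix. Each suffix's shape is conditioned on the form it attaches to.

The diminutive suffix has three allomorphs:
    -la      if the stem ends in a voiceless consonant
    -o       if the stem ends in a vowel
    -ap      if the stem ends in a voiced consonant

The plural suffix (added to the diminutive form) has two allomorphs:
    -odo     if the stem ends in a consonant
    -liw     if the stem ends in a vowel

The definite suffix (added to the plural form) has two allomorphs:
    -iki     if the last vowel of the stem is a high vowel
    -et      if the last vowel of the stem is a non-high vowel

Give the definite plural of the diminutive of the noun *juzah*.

The final sound of *juzah* is /h/, which is a voiceless consonant, so the diminutive suffix is -la, giving *juzahla*.
The final sound of the diminutive form *juzahla* is /a/, which is a vowel, so the plural suffix is -liw, giving *juzahlaliw*.
The last vowel of the plural form *juzahlaliw* is /i/, which is a high vowel, so the definite suffix is -iki, giving *juzahlaliwiki*.

juzahlaliwiki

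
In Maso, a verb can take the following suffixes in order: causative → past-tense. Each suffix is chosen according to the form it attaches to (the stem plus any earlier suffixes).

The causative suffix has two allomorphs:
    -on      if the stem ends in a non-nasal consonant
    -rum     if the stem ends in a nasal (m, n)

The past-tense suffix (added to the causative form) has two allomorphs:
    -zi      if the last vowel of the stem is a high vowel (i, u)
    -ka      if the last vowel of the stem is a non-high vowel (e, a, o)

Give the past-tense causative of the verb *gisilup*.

Since the final consonant of *gisilup* is /p/ (non-nasal), it takes -on, giving *gisilupon*.
The causative form *gisilupon* — last vowel /o/ (a non-high vowel) → -ka → *gisiluponka*.

gisiluponka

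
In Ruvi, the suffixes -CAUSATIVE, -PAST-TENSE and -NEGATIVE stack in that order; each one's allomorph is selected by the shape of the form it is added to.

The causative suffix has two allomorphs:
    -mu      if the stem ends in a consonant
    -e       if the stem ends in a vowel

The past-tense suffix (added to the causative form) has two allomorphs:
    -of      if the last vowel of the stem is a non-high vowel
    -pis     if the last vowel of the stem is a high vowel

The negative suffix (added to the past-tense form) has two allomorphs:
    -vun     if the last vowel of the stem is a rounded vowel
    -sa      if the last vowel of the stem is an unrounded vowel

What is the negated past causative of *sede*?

sedeeofvun

*sede*: final sound = /e/, a vowel → -e → *sedee*.
The causative form *sedee*: last vowel = /e/, a non-high vowel → -of → *sedeeof*.
The past-tense form *sedeeof* — last vowel /o/ (a rounded vowel) → -vun → *sedeeofvun*.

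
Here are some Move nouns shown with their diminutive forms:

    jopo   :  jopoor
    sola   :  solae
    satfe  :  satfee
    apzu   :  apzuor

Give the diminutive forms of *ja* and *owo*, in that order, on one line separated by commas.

The suffix is conditioned by the last vowel: -or when the last vowel of the stem is a rounded vowel (*jopo*, *apzu*); -e when the last vowel of the stem is an unrounded vowel (*sola*, *satfe*).
The last vowel of *ja* is /a/, which is an unrounded vowel, so the suffix is -e, giving *jae*.
*owo*: last vowel = /o/, a rounded vowel → -or → *owoor*.

jae, owoor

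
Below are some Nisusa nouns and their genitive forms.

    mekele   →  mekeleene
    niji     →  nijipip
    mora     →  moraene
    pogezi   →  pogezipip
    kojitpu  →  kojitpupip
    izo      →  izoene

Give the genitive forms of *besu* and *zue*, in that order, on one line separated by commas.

besupip, zueene

The alternation tracks the last vowel of the stem — -pip when the last vowel of the stem is a high vowel (*niji*, *pogezi*, *kojitpu*); -ene when the last vowel of the stem is a non-high vowel (*mekele*, *mora*, *izo*).
Since the last vowel of *besu* is /u/ (a high vowel), it takes -pip, giving *besupip*.
Since the last vowel of *zue* is /e/ (a non-high vowel), it takes -ene, giving *zueene*.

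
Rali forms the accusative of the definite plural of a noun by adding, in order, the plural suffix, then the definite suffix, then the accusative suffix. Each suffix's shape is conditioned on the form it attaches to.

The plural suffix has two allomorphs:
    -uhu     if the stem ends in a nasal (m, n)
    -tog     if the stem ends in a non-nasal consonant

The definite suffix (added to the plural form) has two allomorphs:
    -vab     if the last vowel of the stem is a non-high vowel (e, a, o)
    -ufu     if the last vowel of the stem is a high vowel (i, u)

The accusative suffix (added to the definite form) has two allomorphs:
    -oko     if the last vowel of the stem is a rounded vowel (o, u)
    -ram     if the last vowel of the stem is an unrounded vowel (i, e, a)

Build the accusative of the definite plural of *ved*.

vedtogvabram

*ved*: final consonant = /d/, non-nasal → -tog → *vedtog*.
The last vowel of the plural form *vedtog* is /o/, which is a non-high vowel, so the definite suffix is -vab, giving *vedtogvab*.
Since the last vowel of the definite form *vedtogvab* is /a/ (an unrounded vowel), it takes -ram, giving *vedtogvabram*.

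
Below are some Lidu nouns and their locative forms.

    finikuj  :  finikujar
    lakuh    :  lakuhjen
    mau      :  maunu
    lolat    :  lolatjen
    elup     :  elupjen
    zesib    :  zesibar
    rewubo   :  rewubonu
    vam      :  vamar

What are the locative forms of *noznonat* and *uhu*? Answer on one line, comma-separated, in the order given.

noznonatjen, uhunu

The suffix is conditioned by the final sound: -jen when the stem ends in a voiceless consonant (*lakuh*, *lolat*, *elup*); -ar when the stem ends in a voiced consonant (*finikuj*, *zesib*, *vam*); -nu when the stem ends in a vowel (*mau*, *rewubo*).
*noznonat*: final sound = /t/, a voiceless consonant → -jen → *noznonatjen*.
Since the final sound of *uhu* is /u/ (a vowel), it takes -nu, giving *uhunu*.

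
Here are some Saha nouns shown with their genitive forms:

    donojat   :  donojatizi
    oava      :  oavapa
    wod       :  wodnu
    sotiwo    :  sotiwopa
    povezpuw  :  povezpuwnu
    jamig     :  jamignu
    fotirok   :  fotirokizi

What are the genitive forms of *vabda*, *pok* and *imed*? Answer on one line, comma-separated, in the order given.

vabdapa, pokizi, imednu

Looking at the final sound of each stem: -izi when the stem ends in a voiceless consonant (*donojat*, *fotirok*); -nu when the stem ends in a voiced consonant (*wod*, *povezpuw*, *jamig*); -pa when the stem ends in a vowel (*oava*, *sotiwo*).
*vabda*: final sound = /a/, a vowel → -pa → *vabdapa*.
Since the final sound of *pok* is /k/ (a voiceless consonant), it takes -izi, giving *pokizi*.
*imed* — final sound /d/ (a voiced consonant) → -nu → *imednu*.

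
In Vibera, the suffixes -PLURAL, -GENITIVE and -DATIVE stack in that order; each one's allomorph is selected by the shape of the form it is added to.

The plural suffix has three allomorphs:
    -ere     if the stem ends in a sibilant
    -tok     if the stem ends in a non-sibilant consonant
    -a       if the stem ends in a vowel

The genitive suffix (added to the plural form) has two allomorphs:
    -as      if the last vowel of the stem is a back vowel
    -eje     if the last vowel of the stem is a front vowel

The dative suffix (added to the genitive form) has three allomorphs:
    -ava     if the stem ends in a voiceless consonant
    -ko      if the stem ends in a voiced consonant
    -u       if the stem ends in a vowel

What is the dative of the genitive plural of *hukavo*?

hukavoaasava

*hukavo*: final sound = /o/, a vowel → -a → *hukavoa*.
The plural form *hukavoa*: last vowel = /a/, a back vowel → -as → *hukavoaas*.
The genitive form *hukavoaas* — final sound /s/ (a voiceless consonant) → -ava → *hukavoaasava*.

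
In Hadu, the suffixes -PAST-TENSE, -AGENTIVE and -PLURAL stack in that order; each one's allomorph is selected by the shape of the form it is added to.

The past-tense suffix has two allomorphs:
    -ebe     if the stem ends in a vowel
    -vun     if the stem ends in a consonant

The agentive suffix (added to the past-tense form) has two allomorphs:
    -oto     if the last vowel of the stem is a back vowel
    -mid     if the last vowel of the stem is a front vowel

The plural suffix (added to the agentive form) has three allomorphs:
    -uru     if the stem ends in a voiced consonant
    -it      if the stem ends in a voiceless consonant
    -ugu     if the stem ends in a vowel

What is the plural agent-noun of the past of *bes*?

besvunotougu

*bes*: final sound = /s/, a consonant → -vun → *besvun*.
The past-tense form *besvun*: last vowel = /u/, a back vowel → -oto → *besvunoto*.
The final sound of the agentive form *besvunoto* is /o/, which is a vowel, so the plural suffix is -ugu, giving *besvunotougu*.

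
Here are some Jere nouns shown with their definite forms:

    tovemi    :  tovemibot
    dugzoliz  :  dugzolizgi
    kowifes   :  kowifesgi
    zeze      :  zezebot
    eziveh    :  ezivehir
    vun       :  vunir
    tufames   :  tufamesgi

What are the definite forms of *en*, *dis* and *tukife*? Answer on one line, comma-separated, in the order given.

The suffix is conditioned by the final sound: -gi when the stem ends in a sibilant (*dugzoliz*, *kowifes*, *tufames*); -ir when the stem ends in a non-sibilant consonant (*eziveh*, *vun*); -bot when the stem ends in a vowel (*tovemi*, *zeze*).
The final sound of *en* is /n/, which is a non-sibilant consonant, so the suffix is -ir, giving *enir*.
The final sound of *dis* is /s/, which is a sibilant, so the suffix is -gi, giving *disgi*.
*tukife*: final sound = /e/, a vowel → -bot → *tukifebot*.

enir, disgi, tukifebot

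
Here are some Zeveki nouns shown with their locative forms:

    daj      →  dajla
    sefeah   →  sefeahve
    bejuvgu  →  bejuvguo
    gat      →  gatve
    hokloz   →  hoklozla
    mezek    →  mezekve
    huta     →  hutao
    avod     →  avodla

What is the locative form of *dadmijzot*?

dadmijzotve

Looking at the final sound of each stem: -ve when the stem ends in a voiceless consonant (*sefeah*, *gat*, *mezek*); -la when the stem ends in a voiced consonant (*daj*, *hokloz*, *avod*); -o when the stem ends in a vowel (*bejuvgu*, *huta*).
The final sound of *dadmijzot* is /t/, which is a voiceless consonant, so the suffix is -ve, giving *dadmijzotve*.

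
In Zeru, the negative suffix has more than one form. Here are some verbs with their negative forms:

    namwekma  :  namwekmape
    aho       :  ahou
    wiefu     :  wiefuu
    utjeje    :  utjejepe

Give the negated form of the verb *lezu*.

The alternation tracks the last vowel of the stem — -u when the last vowel of the stem is a rounded vowel (*aho*, *wiefu*); -pe when the last vowel of the stem is an unrounded vowel (*namwekma*, *utjeje*).
The last vowel of *lezu* is /u/, which is a rounded vowel, so the suffix is -u, giving *lezuu*.

lezuu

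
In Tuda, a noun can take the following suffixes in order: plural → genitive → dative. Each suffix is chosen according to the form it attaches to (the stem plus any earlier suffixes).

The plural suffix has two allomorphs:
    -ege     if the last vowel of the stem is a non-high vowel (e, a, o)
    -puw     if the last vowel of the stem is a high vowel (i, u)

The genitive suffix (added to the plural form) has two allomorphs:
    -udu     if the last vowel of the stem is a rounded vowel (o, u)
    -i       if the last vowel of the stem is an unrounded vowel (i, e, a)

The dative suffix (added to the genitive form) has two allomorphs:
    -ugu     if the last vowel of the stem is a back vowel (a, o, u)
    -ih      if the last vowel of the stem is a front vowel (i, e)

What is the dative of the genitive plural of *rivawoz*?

*rivawoz*: last vowel = /o/, a non-high vowel → -ege → *rivawozege*.
The plural form *rivawozege*: last vowel = /e/, an unrounded vowel → -i → *rivawozegei*.
The last vowel of the genitive form *rivawozegei* is /i/, which is a front vowel, so the dative suffix is -ih, giving *rivawozegeiih*.

rivawozegeiih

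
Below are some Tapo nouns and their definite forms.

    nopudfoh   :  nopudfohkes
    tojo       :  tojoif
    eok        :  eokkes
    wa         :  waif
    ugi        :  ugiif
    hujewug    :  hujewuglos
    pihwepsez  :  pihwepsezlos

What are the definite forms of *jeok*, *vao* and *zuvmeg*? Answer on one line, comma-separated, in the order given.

The pattern is voicing of the final sound: -kes when the stem ends in a voiceless consonant (*nopudfoh*, *eok*); -los when the stem ends in a voiced consonant (*hujewug*, *pihwepsez*); -if when the stem ends in a vowel (*tojo*, *wa*, *ugi*).
Since the final sound of *jeok* is /k/ (a voiceless consonant), it takes -kes, giving *jeokkes*.
*vao*: final sound = /o/, a vowel → -if → *vaoif*.
The final sound of *zuvmeg* is /g/, which is a voiced consonant, so the suffix is -los, giving *zuvmeglos*.

jeokkes, vaoif, zuvmeglos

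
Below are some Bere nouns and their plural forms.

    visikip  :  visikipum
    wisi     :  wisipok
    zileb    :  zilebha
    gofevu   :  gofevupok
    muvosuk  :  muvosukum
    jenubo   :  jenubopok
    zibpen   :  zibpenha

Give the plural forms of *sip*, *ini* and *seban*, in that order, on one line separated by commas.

sipum, inipok, sebanha

The pattern is voicing of the final sound: -um when the stem ends in a voiceless consonant (*visikip*, *muvosuk*); -ha when the stem ends in a voiced consonant (*zileb*, *zibpen*); -pok when the stem ends in a vowel (*wisi*, *gofevu*, *jenubo*).
*sip*: final sound = /p/, a voiceless consonant → -um → *sipum*.
Since the final sound of *ini* is /i/ (a vowel), it takes -pok, giving *inipok*.
Since the final sound of *seban* is /n/ (a voiced consonant), it takes -ha, giving *sebanha*.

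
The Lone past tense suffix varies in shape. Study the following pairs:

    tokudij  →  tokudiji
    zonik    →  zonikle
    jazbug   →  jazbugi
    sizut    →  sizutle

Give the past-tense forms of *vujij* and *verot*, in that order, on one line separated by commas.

vujiji, verotle

Looking at the final consonant of each stem: -le when the stem ends in a voiceless consonant (*zonik*, *sizut*); -i when the stem ends in a voiced consonant (*tokudij*, *jazbug*).
Since the final consonant of *vujij* is /j/ (voiced), it takes -i, giving *vujiji*.
*verot* — final consonant /t/ (voiceless) → -le → *verotle*.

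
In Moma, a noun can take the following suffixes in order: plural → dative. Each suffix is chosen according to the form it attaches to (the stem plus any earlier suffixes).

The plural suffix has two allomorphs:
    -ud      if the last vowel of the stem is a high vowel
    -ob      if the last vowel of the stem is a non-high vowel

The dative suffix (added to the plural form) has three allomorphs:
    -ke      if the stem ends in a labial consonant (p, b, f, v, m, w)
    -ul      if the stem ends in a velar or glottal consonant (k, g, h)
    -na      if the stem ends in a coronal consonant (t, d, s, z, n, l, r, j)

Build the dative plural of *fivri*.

fivriudna

Since the last vowel of *fivri* is /i/ (a high vowel), it takes -ud, giving *fivriud*.
The plural form *fivriud*: final consonant = /d/, coronal → -na → *fivriudna*.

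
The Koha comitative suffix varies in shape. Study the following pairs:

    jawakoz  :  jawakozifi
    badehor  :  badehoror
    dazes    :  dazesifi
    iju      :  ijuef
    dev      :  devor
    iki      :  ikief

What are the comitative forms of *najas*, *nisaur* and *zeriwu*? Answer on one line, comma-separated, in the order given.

The alternation tracks the final sound of the stem — -ifi when the stem ends in a sibilant (*jawakoz*, *dazes*); -or when the stem ends in a non-sibilant consonant (*badehor*, *dev*); -ef when the stem ends in a vowel (*iju*, *iki*).
Since the final sound of *najas* is /s/ (a sibilant), it takes -ifi, giving *najasifi*.
The final sound of *nisaur* is /r/, which is a non-sibilant consonant, so the suffix is -or, giving *nisauror*.
*zeriwu*: final sound = /u/, a vowel → -ef → *zeriwuef*.

najasifi, nisauror, zeriwuef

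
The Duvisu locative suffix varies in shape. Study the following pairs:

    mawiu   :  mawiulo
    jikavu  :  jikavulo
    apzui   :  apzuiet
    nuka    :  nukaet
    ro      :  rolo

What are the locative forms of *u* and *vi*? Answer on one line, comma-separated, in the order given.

ulo, viet

Looking at the last vowel of each stem: -lo when the last vowel of the stem is a rounded vowel (*mawiu*, *jikavu*, *ro*); -et when the last vowel of the stem is an unrounded vowel (*apzui*, *nuka*).
The last vowel of *u* is /u/, which is a rounded vowel, so the suffix is -lo, giving *ulo*.
*vi*: last vowel = /i/, an unrounded vowel → -et → *viet*.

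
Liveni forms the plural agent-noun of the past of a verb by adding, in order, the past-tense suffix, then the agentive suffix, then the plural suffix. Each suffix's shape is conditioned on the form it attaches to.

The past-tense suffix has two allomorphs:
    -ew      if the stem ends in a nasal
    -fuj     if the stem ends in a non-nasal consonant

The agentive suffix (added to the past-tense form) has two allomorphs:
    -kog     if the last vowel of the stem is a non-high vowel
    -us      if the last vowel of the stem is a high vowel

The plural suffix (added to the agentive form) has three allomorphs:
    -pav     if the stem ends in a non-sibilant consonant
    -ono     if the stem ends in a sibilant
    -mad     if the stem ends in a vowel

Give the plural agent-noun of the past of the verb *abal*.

abalfujusono

The final consonant of *abal* is /l/, which is non-nasal, so the past-tense suffix is -fuj, giving *abalfuj*.
Since the last vowel of the past-tense form *abalfuj* is /u/ (a high vowel), it takes -us, giving *abalfujus*.
The final sound of the agentive form *abalfujus* is /s/, which is a sibilant, so the plural suffix is -ono, giving *abalfujusono*.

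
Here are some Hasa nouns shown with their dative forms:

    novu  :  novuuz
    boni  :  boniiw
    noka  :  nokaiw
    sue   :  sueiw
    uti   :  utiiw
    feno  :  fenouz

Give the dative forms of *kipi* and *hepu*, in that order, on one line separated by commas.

kipiiw, hepuuz

Looking at the last vowel of each stem: -uz when the last vowel of the stem is a rounded vowel (*novu*, *feno*); -iw when the last vowel of the stem is an unrounded vowel (*boni*, *noka*, *sue*, *uti*).
*kipi*: last vowel = /i/, an unrounded vowel → -iw → *kipiiw*.
*hepu*: last vowel = /u/, a rounded vowel → -uz → *hepuuz*.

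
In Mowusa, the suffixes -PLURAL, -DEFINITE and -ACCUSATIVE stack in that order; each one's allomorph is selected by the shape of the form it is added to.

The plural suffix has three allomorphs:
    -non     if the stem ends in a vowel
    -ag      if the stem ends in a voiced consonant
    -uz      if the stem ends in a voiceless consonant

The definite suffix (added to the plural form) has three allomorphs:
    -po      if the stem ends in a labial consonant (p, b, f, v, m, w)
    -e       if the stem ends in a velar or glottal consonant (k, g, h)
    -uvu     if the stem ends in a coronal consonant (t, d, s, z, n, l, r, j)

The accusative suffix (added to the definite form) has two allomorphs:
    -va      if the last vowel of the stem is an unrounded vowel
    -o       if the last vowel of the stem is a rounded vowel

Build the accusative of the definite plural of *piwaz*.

*piwaz*: final sound = /z/, a voiced consonant → -ag → *piwazag*.
Since the final consonant of the plural form *piwazag* is /g/ (velar/glottal), it takes -e, giving *piwazage*.
The definite form *piwazage*: last vowel = /e/, an unrounded vowel → -va → *piwazageva*.

piwazageva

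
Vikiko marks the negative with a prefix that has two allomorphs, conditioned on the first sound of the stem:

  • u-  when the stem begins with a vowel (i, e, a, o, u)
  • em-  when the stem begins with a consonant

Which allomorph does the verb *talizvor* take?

The first sound of *talizvor* is /t/, which is a consonant, so the prefix is em-.

em-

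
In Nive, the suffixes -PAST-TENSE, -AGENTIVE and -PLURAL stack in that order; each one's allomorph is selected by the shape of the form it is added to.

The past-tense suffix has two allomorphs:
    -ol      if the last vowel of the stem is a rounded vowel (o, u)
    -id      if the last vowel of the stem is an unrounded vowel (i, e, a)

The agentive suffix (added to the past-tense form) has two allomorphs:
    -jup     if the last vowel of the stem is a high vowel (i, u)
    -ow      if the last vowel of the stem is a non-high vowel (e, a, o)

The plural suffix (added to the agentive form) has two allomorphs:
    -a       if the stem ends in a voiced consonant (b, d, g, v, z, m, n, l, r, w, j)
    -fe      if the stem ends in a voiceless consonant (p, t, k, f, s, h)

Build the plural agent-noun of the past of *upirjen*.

upirjenidjupfe

*upirjen*: last vowel = /e/, an unrounded vowel → -id → *upirjenid*.
Since the last vowel of the past-tense form *upirjenid* is /i/ (a high vowel), it takes -jup, giving *upirjenidjup*.
The agentive form *upirjenidjup*: final consonant = /p/, voiceless → -fe → *upirjenidjupfe*.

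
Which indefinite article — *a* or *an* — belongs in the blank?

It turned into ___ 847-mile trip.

The indefinite article is chosen by the initial *sound* of the following word, not its spelling.
The number *847* is spoken "eight hundred …", beginning with /eɪt/ — a vowel sound.
So the article is *an*: It turned into an 847-mile trip.

an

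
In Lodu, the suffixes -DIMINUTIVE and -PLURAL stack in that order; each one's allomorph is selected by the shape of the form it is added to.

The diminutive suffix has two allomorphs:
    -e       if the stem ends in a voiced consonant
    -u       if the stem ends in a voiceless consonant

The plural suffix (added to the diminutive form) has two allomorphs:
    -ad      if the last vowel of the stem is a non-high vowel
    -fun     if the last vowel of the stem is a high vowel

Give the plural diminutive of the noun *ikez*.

*ikez* — final consonant /z/ (voiced) → -e → *ikeze*.
The diminutive form *ikeze*: last vowel = /e/, a non-high vowel → -ad → *ikezead*.

ikezead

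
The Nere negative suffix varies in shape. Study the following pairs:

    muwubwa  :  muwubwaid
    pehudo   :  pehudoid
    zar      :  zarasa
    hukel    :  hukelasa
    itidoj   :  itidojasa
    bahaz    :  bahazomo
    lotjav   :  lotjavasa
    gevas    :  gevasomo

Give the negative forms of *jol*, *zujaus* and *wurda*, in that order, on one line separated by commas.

The alternation tracks the final sound of the stem — -omo when the stem ends in a sibilant (*bahaz*, *gevas*); -asa when the stem ends in a non-sibilant consonant (*zar*, *hukel*, *itidoj*, *lotjav*); -id when the stem ends in a vowel (*muwubwa*, *pehudo*).
Since the final sound of *jol* is /l/ (a non-sibilant consonant), it takes -asa, giving *jolasa*.
*zujaus* — final sound /s/ (a sibilant) → -omo → *zujausomo*.
Since the final sound of *wurda* is /a/ (a vowel), it takes -id, giving *wurdaid*.

jolasa, zujausomo, wurdaid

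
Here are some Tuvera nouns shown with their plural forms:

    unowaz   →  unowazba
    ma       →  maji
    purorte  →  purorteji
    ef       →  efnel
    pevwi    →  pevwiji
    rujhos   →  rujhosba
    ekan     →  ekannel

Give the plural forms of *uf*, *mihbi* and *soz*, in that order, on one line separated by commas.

Looking at the final sound of each stem: -ba when the stem ends in a sibilant (*unowaz*, *rujhos*); -nel when the stem ends in a non-sibilant consonant (*ef*, *ekan*); -ji when the stem ends in a vowel (*ma*, *purorte*, *pevwi*).
Since the final sound of *uf* is /f/ (a non-sibilant consonant), it takes -nel, giving *ufnel*.
Since the final sound of *mihbi* is /i/ (a vowel), it takes -ji, giving *mihbiji*.
The final sound of *soz* is /z/, which is a sibilant, so the suffix is -ba, giving *sozba*.

ufnel, mihbiji, sozba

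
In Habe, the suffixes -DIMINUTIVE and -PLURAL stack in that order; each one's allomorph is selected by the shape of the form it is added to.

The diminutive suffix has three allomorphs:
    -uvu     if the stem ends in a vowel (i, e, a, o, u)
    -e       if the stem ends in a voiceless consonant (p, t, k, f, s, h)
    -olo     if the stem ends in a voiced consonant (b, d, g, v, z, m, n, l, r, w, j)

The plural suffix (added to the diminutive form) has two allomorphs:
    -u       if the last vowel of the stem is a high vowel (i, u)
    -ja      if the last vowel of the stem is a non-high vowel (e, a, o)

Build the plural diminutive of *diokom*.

*diokom* — final sound /m/ (a voiced consonant) → -olo → *diokomolo*.
The diminutive form *diokomolo*: last vowel = /o/, a non-high vowel → -ja → *diokomoloja*.

diokomoloja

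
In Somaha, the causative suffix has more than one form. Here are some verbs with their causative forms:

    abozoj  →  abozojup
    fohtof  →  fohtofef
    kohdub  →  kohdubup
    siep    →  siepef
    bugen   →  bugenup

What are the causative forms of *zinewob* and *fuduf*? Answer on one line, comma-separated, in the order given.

zinewobup, fudufef

The alternation tracks the final consonant of the stem — -ef when the stem ends in a voiceless consonant (*fohtof*, *siep*); -up when the stem ends in a voiced consonant (*abozoj*, *kohdub*, *bugen*).
The final consonant of *zinewob* is /b/, which is voiced, so the suffix is -up, giving *zinewobup*.
The final consonant of *fuduf* is /f/, which is voiceless, so the suffix is -ef, giving *fudufef*.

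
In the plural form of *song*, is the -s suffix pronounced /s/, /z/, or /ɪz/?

/z/

The stem *song* ends in a voiced non-sibilant sound.
The plural suffix surfaces as /ɪz/ after sibilants, /s/ after other voiceless consonants, and /z/ after other voiced sounds.
So the plural -s on *song* is pronounced /z/.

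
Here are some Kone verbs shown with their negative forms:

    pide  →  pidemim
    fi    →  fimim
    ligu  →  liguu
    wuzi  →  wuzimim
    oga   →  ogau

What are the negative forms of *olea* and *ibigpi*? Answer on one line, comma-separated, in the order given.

The alternation tracks the last vowel of the stem — -mim when the last vowel of the stem is a front vowel (*pide*, *fi*, *wuzi*); -u when the last vowel of the stem is a back vowel (*ligu*, *oga*).
*olea*: last vowel = /a/, a back vowel → -u → *oleau*.
*ibigpi*: last vowel = /i/, a front vowel → -mim → *ibigpimim*.

oleau, ibigpimim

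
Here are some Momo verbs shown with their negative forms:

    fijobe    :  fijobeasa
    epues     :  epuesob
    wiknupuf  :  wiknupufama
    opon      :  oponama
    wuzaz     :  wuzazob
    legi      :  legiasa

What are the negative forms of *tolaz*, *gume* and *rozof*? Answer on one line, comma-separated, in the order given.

tolazob, gumeasa, rozofama

The suffix is conditioned by the final sound: -ob when the stem ends in a sibilant (*epues*, *wuzaz*); -ama when the stem ends in a non-sibilant consonant (*wiknupuf*, *opon*); -asa when the stem ends in a vowel (*fijobe*, *legi*).
The final sound of *tolaz* is /z/, which is a sibilant, so the suffix is -ob, giving *tolazob*.
*gume*: final sound = /e/, a vowel → -asa → *gumeasa*.
The final sound of *rozof* is /f/, which is a non-sibilant consonant, so the suffix is -ama, giving *rozofama*.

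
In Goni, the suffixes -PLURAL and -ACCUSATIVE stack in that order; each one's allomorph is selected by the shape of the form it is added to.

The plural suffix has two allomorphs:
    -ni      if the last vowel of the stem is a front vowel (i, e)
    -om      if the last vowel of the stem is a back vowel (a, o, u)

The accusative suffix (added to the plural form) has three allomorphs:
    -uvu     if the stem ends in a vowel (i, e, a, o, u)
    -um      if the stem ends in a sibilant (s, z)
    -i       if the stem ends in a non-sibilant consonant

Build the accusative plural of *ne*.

neniuvu

*ne*: last vowel = /e/, a front vowel → -ni → *neni*.
The plural form *neni* — final sound /i/ (a vowel) → -uvu → *neniuvu*.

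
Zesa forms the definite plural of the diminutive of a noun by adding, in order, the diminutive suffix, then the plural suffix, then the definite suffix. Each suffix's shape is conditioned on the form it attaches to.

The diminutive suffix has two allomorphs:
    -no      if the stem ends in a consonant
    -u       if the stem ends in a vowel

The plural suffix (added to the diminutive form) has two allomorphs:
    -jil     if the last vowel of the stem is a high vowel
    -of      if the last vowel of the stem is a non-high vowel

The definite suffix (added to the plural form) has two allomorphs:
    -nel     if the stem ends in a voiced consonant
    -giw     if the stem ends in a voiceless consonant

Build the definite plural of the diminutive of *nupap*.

nupapnoofgiw

*nupap*: final sound = /p/, a consonant → -no → *nupapno*.
The diminutive form *nupapno* — last vowel /o/ (a non-high vowel) → -of → *nupapnoof*.
The plural form *nupapnoof*: final consonant = /f/, voiceless → -giw → *nupapnoofgiw*.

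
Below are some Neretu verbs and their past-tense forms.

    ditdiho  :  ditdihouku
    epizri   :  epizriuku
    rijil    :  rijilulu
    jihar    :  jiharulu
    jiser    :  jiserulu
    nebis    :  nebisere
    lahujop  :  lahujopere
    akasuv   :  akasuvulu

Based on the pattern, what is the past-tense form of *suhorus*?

suhorusere

The alternation tracks the final sound of the stem — -ere when the stem ends in a voiceless consonant (*nebis*, *lahujop*); -ulu when the stem ends in a voiced consonant (*rijil*, *jihar*, *jiser*, *akasuv*); -uku when the stem ends in a vowel (*ditdiho*, *epizri*).
Since the final sound of *suhorus* is /s/ (a voiceless consonant), it takes -ere, giving *suhorusere*.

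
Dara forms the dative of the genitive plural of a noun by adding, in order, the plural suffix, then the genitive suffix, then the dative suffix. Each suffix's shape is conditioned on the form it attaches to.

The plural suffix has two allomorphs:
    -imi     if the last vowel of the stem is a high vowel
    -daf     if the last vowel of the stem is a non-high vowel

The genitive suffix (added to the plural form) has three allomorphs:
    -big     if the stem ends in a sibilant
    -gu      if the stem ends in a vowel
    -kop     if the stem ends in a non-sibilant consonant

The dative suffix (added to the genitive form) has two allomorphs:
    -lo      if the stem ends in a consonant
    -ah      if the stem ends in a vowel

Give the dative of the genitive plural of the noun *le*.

*le* — last vowel /e/ (a non-high vowel) → -daf → *ledaf*.
The plural form *ledaf*: final sound = /f/, a non-sibilant consonant → -kop → *ledafkop*.
The genitive form *ledafkop*: final sound = /p/, a consonant → -lo → *ledafkoplo*.

ledafkoplo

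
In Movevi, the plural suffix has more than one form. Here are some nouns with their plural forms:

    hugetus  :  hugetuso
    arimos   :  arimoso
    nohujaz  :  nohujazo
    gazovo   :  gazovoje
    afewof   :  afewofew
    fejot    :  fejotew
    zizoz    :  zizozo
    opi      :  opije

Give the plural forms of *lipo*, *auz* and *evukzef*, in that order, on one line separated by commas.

The pattern is sibilance of the final sound: -o when the stem ends in a sibilant (*hugetus*, *arimos*, *nohujaz*, *zizoz*); -ew when the stem ends in a non-sibilant consonant (*afewof*, *fejot*); -je when the stem ends in a vowel (*gazovo*, *opi*).
*lipo* — final sound /o/ (a vowel) → -je → *lipoje*.
*auz* — final sound /z/ (a sibilant) → -o → *auzo*.
*evukzef*: final sound = /f/, a non-sibilant consonant → -ew → *evukzefew*.

lipoje, auzo, evukzefew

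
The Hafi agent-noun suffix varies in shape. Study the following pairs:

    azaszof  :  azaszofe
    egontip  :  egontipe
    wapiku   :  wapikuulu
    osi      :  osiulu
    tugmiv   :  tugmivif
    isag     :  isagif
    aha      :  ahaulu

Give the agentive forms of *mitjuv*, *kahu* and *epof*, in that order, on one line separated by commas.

mitjuvif, kahuulu, epofe

The pattern is voicing of the final sound: -e when the stem ends in a voiceless consonant (*azaszof*, *egontip*); -if when the stem ends in a voiced consonant (*tugmiv*, *isag*); -ulu when the stem ends in a vowel (*wapiku*, *osi*, *aha*).
*mitjuv*: final sound = /v/, a voiced consonant → -if → *mitjuvif*.
Since the final sound of *kahu* is /u/ (a vowel), it takes -ulu, giving *kahuulu*.
*epof*: final sound = /f/, a voiceless consonant → -e → *epofe*.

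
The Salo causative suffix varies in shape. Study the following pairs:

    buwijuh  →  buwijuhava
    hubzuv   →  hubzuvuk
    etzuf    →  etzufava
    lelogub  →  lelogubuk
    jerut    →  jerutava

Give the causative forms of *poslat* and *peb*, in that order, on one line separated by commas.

Looking at the final consonant of each stem: -ava when the stem ends in a voiceless consonant (*buwijuh*, *etzuf*, *jerut*); -uk when the stem ends in a voiced consonant (*hubzuv*, *lelogub*).
*poslat*: final consonant = /t/, voiceless → -ava → *poslatava*.
Since the final consonant of *peb* is /b/ (voiced), it takes -uk, giving *pebuk*.

poslatava, pebuk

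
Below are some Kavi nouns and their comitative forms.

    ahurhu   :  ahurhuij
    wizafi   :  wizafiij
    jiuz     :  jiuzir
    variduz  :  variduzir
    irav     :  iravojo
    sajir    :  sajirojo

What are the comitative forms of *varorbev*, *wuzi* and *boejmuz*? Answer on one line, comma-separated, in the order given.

varorbevojo, wuziij, boejmuzir

The suffix is conditioned by the final sound: -ir when the stem ends in a sibilant (*jiuz*, *variduz*); -ojo when the stem ends in a non-sibilant consonant (*irav*, *sajir*); -ij when the stem ends in a vowel (*ahurhu*, *wizafi*).
The final sound of *varorbev* is /v/, which is a non-sibilant consonant, so the suffix is -ojo, giving *varorbevojo*.
The final sound of *wuzi* is /i/, which is a vowel, so the suffix is -ij, giving *wuziij*.
The final sound of *boejmuz* is /z/, which is a sibilant, so the suffix is -ir, giving *boejmuzir*.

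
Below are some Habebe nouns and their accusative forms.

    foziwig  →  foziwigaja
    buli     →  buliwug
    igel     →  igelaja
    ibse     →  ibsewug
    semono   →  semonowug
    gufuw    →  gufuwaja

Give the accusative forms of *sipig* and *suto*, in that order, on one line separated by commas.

The alternation tracks the final sound of the stem — -aja when the stem ends in a consonant (*foziwig*, *igel*, *gufuw*); -wug when the stem ends in a vowel (*buli*, *ibse*, *semono*).
The final sound of *sipig* is /g/, which is a consonant, so the suffix is -aja, giving *sipigaja*.
*suto* — final sound /o/ (a vowel) → -wug → *sutowug*.

sipigaja, sutowug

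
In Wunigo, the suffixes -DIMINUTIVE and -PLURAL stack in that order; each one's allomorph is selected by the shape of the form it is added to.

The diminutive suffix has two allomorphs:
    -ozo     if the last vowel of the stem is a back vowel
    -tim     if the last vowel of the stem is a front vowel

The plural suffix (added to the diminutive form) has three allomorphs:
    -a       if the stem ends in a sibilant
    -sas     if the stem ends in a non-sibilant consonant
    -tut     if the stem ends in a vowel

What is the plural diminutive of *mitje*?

*mitje* — last vowel /e/ (a front vowel) → -tim → *mitjetim*.
The diminutive form *mitjetim*: final sound = /m/, a non-sibilant consonant → -sas → *mitjetimsas*.

mitjetimsas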